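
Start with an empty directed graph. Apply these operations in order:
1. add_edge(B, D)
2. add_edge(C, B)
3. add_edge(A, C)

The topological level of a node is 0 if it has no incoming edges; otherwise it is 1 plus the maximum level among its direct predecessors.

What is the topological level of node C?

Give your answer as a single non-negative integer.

Answer: 1

Derivation:
Op 1: add_edge(B, D). Edges now: 1
Op 2: add_edge(C, B). Edges now: 2
Op 3: add_edge(A, C). Edges now: 3
Compute levels (Kahn BFS):
  sources (in-degree 0): A
  process A: level=0
    A->C: in-degree(C)=0, level(C)=1, enqueue
  process C: level=1
    C->B: in-degree(B)=0, level(B)=2, enqueue
  process B: level=2
    B->D: in-degree(D)=0, level(D)=3, enqueue
  process D: level=3
All levels: A:0, B:2, C:1, D:3
level(C) = 1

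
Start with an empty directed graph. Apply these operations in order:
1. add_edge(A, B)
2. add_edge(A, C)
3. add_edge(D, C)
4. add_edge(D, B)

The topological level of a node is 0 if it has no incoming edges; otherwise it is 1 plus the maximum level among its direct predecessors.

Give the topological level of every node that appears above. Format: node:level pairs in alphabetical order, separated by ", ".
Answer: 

Op 1: add_edge(A, B). Edges now: 1
Op 2: add_edge(A, C). Edges now: 2
Op 3: add_edge(D, C). Edges now: 3
Op 4: add_edge(D, B). Edges now: 4
Compute levels (Kahn BFS):
  sources (in-degree 0): A, D
  process A: level=0
    A->B: in-degree(B)=1, level(B)>=1
    A->C: in-degree(C)=1, level(C)>=1
  process D: level=0
    D->B: in-degree(B)=0, level(B)=1, enqueue
    D->C: in-degree(C)=0, level(C)=1, enqueue
  process B: level=1
  process C: level=1
All levels: A:0, B:1, C:1, D:0

Answer: A:0, B:1, C:1, D:0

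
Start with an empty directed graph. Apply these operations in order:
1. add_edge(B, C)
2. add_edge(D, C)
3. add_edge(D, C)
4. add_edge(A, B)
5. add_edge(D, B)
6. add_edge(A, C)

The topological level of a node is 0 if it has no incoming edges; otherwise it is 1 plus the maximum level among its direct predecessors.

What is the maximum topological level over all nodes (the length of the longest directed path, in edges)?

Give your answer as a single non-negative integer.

Op 1: add_edge(B, C). Edges now: 1
Op 2: add_edge(D, C). Edges now: 2
Op 3: add_edge(D, C) (duplicate, no change). Edges now: 2
Op 4: add_edge(A, B). Edges now: 3
Op 5: add_edge(D, B). Edges now: 4
Op 6: add_edge(A, C). Edges now: 5
Compute levels (Kahn BFS):
  sources (in-degree 0): A, D
  process A: level=0
    A->B: in-degree(B)=1, level(B)>=1
    A->C: in-degree(C)=2, level(C)>=1
  process D: level=0
    D->B: in-degree(B)=0, level(B)=1, enqueue
    D->C: in-degree(C)=1, level(C)>=1
  process B: level=1
    B->C: in-degree(C)=0, level(C)=2, enqueue
  process C: level=2
All levels: A:0, B:1, C:2, D:0
max level = 2

Answer: 2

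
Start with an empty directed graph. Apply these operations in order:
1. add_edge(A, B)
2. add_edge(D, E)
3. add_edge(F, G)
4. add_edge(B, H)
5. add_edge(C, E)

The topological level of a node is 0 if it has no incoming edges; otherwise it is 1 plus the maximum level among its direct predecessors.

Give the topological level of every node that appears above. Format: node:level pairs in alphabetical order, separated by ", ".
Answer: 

Answer: A:0, B:1, C:0, D:0, E:1, F:0, G:1, H:2

Derivation:
Op 1: add_edge(A, B). Edges now: 1
Op 2: add_edge(D, E). Edges now: 2
Op 3: add_edge(F, G). Edges now: 3
Op 4: add_edge(B, H). Edges now: 4
Op 5: add_edge(C, E). Edges now: 5
Compute levels (Kahn BFS):
  sources (in-degree 0): A, C, D, F
  process A: level=0
    A->B: in-degree(B)=0, level(B)=1, enqueue
  process C: level=0
    C->E: in-degree(E)=1, level(E)>=1
  process D: level=0
    D->E: in-degree(E)=0, level(E)=1, enqueue
  process F: level=0
    F->G: in-degree(G)=0, level(G)=1, enqueue
  process B: level=1
    B->H: in-degree(H)=0, level(H)=2, enqueue
  process E: level=1
  process G: level=1
  process H: level=2
All levels: A:0, B:1, C:0, D:0, E:1, F:0, G:1, H:2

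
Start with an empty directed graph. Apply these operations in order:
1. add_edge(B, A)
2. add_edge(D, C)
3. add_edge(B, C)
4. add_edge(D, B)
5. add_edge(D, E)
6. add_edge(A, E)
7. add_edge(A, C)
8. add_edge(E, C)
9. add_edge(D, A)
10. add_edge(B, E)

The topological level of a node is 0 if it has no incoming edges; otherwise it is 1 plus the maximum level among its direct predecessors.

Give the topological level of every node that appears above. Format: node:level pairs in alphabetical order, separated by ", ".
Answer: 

Answer: A:2, B:1, C:4, D:0, E:3

Derivation:
Op 1: add_edge(B, A). Edges now: 1
Op 2: add_edge(D, C). Edges now: 2
Op 3: add_edge(B, C). Edges now: 3
Op 4: add_edge(D, B). Edges now: 4
Op 5: add_edge(D, E). Edges now: 5
Op 6: add_edge(A, E). Edges now: 6
Op 7: add_edge(A, C). Edges now: 7
Op 8: add_edge(E, C). Edges now: 8
Op 9: add_edge(D, A). Edges now: 9
Op 10: add_edge(B, E). Edges now: 10
Compute levels (Kahn BFS):
  sources (in-degree 0): D
  process D: level=0
    D->A: in-degree(A)=1, level(A)>=1
    D->B: in-degree(B)=0, level(B)=1, enqueue
    D->C: in-degree(C)=3, level(C)>=1
    D->E: in-degree(E)=2, level(E)>=1
  process B: level=1
    B->A: in-degree(A)=0, level(A)=2, enqueue
    B->C: in-degree(C)=2, level(C)>=2
    B->E: in-degree(E)=1, level(E)>=2
  process A: level=2
    A->C: in-degree(C)=1, level(C)>=3
    A->E: in-degree(E)=0, level(E)=3, enqueue
  process E: level=3
    E->C: in-degree(C)=0, level(C)=4, enqueue
  process C: level=4
All levels: A:2, B:1, C:4, D:0, E:3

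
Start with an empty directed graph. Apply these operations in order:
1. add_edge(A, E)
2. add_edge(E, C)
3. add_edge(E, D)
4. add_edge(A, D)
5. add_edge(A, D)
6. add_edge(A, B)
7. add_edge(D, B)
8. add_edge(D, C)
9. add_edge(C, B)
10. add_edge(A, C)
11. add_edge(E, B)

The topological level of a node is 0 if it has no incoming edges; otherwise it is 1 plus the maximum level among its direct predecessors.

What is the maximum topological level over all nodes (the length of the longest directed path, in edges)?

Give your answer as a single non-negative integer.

Op 1: add_edge(A, E). Edges now: 1
Op 2: add_edge(E, C). Edges now: 2
Op 3: add_edge(E, D). Edges now: 3
Op 4: add_edge(A, D). Edges now: 4
Op 5: add_edge(A, D) (duplicate, no change). Edges now: 4
Op 6: add_edge(A, B). Edges now: 5
Op 7: add_edge(D, B). Edges now: 6
Op 8: add_edge(D, C). Edges now: 7
Op 9: add_edge(C, B). Edges now: 8
Op 10: add_edge(A, C). Edges now: 9
Op 11: add_edge(E, B). Edges now: 10
Compute levels (Kahn BFS):
  sources (in-degree 0): A
  process A: level=0
    A->B: in-degree(B)=3, level(B)>=1
    A->C: in-degree(C)=2, level(C)>=1
    A->D: in-degree(D)=1, level(D)>=1
    A->E: in-degree(E)=0, level(E)=1, enqueue
  process E: level=1
    E->B: in-degree(B)=2, level(B)>=2
    E->C: in-degree(C)=1, level(C)>=2
    E->D: in-degree(D)=0, level(D)=2, enqueue
  process D: level=2
    D->B: in-degree(B)=1, level(B)>=3
    D->C: in-degree(C)=0, level(C)=3, enqueue
  process C: level=3
    C->B: in-degree(B)=0, level(B)=4, enqueue
  process B: level=4
All levels: A:0, B:4, C:3, D:2, E:1
max level = 4

Answer: 4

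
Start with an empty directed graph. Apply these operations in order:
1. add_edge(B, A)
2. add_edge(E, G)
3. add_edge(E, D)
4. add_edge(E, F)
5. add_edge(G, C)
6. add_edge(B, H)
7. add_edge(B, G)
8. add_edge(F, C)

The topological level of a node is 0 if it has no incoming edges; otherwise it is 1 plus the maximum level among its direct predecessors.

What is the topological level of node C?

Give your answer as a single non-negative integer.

Answer: 2

Derivation:
Op 1: add_edge(B, A). Edges now: 1
Op 2: add_edge(E, G). Edges now: 2
Op 3: add_edge(E, D). Edges now: 3
Op 4: add_edge(E, F). Edges now: 4
Op 5: add_edge(G, C). Edges now: 5
Op 6: add_edge(B, H). Edges now: 6
Op 7: add_edge(B, G). Edges now: 7
Op 8: add_edge(F, C). Edges now: 8
Compute levels (Kahn BFS):
  sources (in-degree 0): B, E
  process B: level=0
    B->A: in-degree(A)=0, level(A)=1, enqueue
    B->G: in-degree(G)=1, level(G)>=1
    B->H: in-degree(H)=0, level(H)=1, enqueue
  process E: level=0
    E->D: in-degree(D)=0, level(D)=1, enqueue
    E->F: in-degree(F)=0, level(F)=1, enqueue
    E->G: in-degree(G)=0, level(G)=1, enqueue
  process A: level=1
  process H: level=1
  process D: level=1
  process F: level=1
    F->C: in-degree(C)=1, level(C)>=2
  process G: level=1
    G->C: in-degree(C)=0, level(C)=2, enqueue
  process C: level=2
All levels: A:1, B:0, C:2, D:1, E:0, F:1, G:1, H:1
level(C) = 2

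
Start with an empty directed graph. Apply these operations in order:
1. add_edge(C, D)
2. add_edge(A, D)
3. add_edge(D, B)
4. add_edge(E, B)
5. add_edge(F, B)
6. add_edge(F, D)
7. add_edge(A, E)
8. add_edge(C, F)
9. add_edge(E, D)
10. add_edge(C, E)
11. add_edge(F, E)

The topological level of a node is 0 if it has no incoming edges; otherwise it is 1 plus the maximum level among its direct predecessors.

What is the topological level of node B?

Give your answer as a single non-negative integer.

Op 1: add_edge(C, D). Edges now: 1
Op 2: add_edge(A, D). Edges now: 2
Op 3: add_edge(D, B). Edges now: 3
Op 4: add_edge(E, B). Edges now: 4
Op 5: add_edge(F, B). Edges now: 5
Op 6: add_edge(F, D). Edges now: 6
Op 7: add_edge(A, E). Edges now: 7
Op 8: add_edge(C, F). Edges now: 8
Op 9: add_edge(E, D). Edges now: 9
Op 10: add_edge(C, E). Edges now: 10
Op 11: add_edge(F, E). Edges now: 11
Compute levels (Kahn BFS):
  sources (in-degree 0): A, C
  process A: level=0
    A->D: in-degree(D)=3, level(D)>=1
    A->E: in-degree(E)=2, level(E)>=1
  process C: level=0
    C->D: in-degree(D)=2, level(D)>=1
    C->E: in-degree(E)=1, level(E)>=1
    C->F: in-degree(F)=0, level(F)=1, enqueue
  process F: level=1
    F->B: in-degree(B)=2, level(B)>=2
    F->D: in-degree(D)=1, level(D)>=2
    F->E: in-degree(E)=0, level(E)=2, enqueue
  process E: level=2
    E->B: in-degree(B)=1, level(B)>=3
    E->D: in-degree(D)=0, level(D)=3, enqueue
  process D: level=3
    D->B: in-degree(B)=0, level(B)=4, enqueue
  process B: level=4
All levels: A:0, B:4, C:0, D:3, E:2, F:1
level(B) = 4

Answer: 4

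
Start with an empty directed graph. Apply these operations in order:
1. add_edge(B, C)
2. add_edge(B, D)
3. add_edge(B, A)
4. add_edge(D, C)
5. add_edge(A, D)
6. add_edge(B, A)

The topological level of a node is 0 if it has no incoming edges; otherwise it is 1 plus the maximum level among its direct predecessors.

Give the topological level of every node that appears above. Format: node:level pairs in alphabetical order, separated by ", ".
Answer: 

Answer: A:1, B:0, C:3, D:2

Derivation:
Op 1: add_edge(B, C). Edges now: 1
Op 2: add_edge(B, D). Edges now: 2
Op 3: add_edge(B, A). Edges now: 3
Op 4: add_edge(D, C). Edges now: 4
Op 5: add_edge(A, D). Edges now: 5
Op 6: add_edge(B, A) (duplicate, no change). Edges now: 5
Compute levels (Kahn BFS):
  sources (in-degree 0): B
  process B: level=0
    B->A: in-degree(A)=0, level(A)=1, enqueue
    B->C: in-degree(C)=1, level(C)>=1
    B->D: in-degree(D)=1, level(D)>=1
  process A: level=1
    A->D: in-degree(D)=0, level(D)=2, enqueue
  process D: level=2
    D->C: in-degree(C)=0, level(C)=3, enqueue
  process C: level=3
All levels: A:1, B:0, C:3, D:2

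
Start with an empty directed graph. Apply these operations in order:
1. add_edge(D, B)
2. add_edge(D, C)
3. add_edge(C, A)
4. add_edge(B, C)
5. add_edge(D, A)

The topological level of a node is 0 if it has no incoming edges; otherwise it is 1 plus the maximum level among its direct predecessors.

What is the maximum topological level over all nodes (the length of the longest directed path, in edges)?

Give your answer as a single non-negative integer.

Op 1: add_edge(D, B). Edges now: 1
Op 2: add_edge(D, C). Edges now: 2
Op 3: add_edge(C, A). Edges now: 3
Op 4: add_edge(B, C). Edges now: 4
Op 5: add_edge(D, A). Edges now: 5
Compute levels (Kahn BFS):
  sources (in-degree 0): D
  process D: level=0
    D->A: in-degree(A)=1, level(A)>=1
    D->B: in-degree(B)=0, level(B)=1, enqueue
    D->C: in-degree(C)=1, level(C)>=1
  process B: level=1
    B->C: in-degree(C)=0, level(C)=2, enqueue
  process C: level=2
    C->A: in-degree(A)=0, level(A)=3, enqueue
  process A: level=3
All levels: A:3, B:1, C:2, D:0
max level = 3

Answer: 3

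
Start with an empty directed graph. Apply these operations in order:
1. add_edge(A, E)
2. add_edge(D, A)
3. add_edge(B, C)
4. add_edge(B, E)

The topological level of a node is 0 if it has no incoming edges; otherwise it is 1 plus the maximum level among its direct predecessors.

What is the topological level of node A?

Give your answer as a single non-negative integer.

Op 1: add_edge(A, E). Edges now: 1
Op 2: add_edge(D, A). Edges now: 2
Op 3: add_edge(B, C). Edges now: 3
Op 4: add_edge(B, E). Edges now: 4
Compute levels (Kahn BFS):
  sources (in-degree 0): B, D
  process B: level=0
    B->C: in-degree(C)=0, level(C)=1, enqueue
    B->E: in-degree(E)=1, level(E)>=1
  process D: level=0
    D->A: in-degree(A)=0, level(A)=1, enqueue
  process C: level=1
  process A: level=1
    A->E: in-degree(E)=0, level(E)=2, enqueue
  process E: level=2
All levels: A:1, B:0, C:1, D:0, E:2
level(A) = 1

Answer: 1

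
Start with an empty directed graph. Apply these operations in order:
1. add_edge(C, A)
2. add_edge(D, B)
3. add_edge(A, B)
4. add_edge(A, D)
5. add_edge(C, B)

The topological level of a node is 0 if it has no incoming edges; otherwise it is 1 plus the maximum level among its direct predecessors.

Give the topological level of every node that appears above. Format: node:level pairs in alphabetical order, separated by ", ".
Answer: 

Op 1: add_edge(C, A). Edges now: 1
Op 2: add_edge(D, B). Edges now: 2
Op 3: add_edge(A, B). Edges now: 3
Op 4: add_edge(A, D). Edges now: 4
Op 5: add_edge(C, B). Edges now: 5
Compute levels (Kahn BFS):
  sources (in-degree 0): C
  process C: level=0
    C->A: in-degree(A)=0, level(A)=1, enqueue
    C->B: in-degree(B)=2, level(B)>=1
  process A: level=1
    A->B: in-degree(B)=1, level(B)>=2
    A->D: in-degree(D)=0, level(D)=2, enqueue
  process D: level=2
    D->B: in-degree(B)=0, level(B)=3, enqueue
  process B: level=3
All levels: A:1, B:3, C:0, D:2

Answer: A:1, B:3, C:0, D:2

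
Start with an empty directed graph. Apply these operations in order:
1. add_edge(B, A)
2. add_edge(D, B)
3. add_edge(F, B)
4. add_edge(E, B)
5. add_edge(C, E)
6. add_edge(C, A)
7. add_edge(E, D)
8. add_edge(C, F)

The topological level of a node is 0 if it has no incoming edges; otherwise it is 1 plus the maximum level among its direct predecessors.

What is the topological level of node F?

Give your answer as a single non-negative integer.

Answer: 1

Derivation:
Op 1: add_edge(B, A). Edges now: 1
Op 2: add_edge(D, B). Edges now: 2
Op 3: add_edge(F, B). Edges now: 3
Op 4: add_edge(E, B). Edges now: 4
Op 5: add_edge(C, E). Edges now: 5
Op 6: add_edge(C, A). Edges now: 6
Op 7: add_edge(E, D). Edges now: 7
Op 8: add_edge(C, F). Edges now: 8
Compute levels (Kahn BFS):
  sources (in-degree 0): C
  process C: level=0
    C->A: in-degree(A)=1, level(A)>=1
    C->E: in-degree(E)=0, level(E)=1, enqueue
    C->F: in-degree(F)=0, level(F)=1, enqueue
  process E: level=1
    E->B: in-degree(B)=2, level(B)>=2
    E->D: in-degree(D)=0, level(D)=2, enqueue
  process F: level=1
    F->B: in-degree(B)=1, level(B)>=2
  process D: level=2
    D->B: in-degree(B)=0, level(B)=3, enqueue
  process B: level=3
    B->A: in-degree(A)=0, level(A)=4, enqueue
  process A: level=4
All levels: A:4, B:3, C:0, D:2, E:1, F:1
level(F) = 1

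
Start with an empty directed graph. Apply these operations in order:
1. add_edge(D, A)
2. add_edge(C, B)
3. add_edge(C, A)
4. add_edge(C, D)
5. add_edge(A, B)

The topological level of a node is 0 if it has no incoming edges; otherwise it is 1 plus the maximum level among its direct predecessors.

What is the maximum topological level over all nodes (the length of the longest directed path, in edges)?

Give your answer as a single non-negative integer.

Op 1: add_edge(D, A). Edges now: 1
Op 2: add_edge(C, B). Edges now: 2
Op 3: add_edge(C, A). Edges now: 3
Op 4: add_edge(C, D). Edges now: 4
Op 5: add_edge(A, B). Edges now: 5
Compute levels (Kahn BFS):
  sources (in-degree 0): C
  process C: level=0
    C->A: in-degree(A)=1, level(A)>=1
    C->B: in-degree(B)=1, level(B)>=1
    C->D: in-degree(D)=0, level(D)=1, enqueue
  process D: level=1
    D->A: in-degree(A)=0, level(A)=2, enqueue
  process A: level=2
    A->B: in-degree(B)=0, level(B)=3, enqueue
  process B: level=3
All levels: A:2, B:3, C:0, D:1
max level = 3

Answer: 3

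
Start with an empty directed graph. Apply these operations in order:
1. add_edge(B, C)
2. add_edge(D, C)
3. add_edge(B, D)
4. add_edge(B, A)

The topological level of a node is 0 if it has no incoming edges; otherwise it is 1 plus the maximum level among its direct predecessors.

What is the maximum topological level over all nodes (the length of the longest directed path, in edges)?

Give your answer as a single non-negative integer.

Answer: 2

Derivation:
Op 1: add_edge(B, C). Edges now: 1
Op 2: add_edge(D, C). Edges now: 2
Op 3: add_edge(B, D). Edges now: 3
Op 4: add_edge(B, A). Edges now: 4
Compute levels (Kahn BFS):
  sources (in-degree 0): B
  process B: level=0
    B->A: in-degree(A)=0, level(A)=1, enqueue
    B->C: in-degree(C)=1, level(C)>=1
    B->D: in-degree(D)=0, level(D)=1, enqueue
  process A: level=1
  process D: level=1
    D->C: in-degree(C)=0, level(C)=2, enqueue
  process C: level=2
All levels: A:1, B:0, C:2, D:1
max level = 2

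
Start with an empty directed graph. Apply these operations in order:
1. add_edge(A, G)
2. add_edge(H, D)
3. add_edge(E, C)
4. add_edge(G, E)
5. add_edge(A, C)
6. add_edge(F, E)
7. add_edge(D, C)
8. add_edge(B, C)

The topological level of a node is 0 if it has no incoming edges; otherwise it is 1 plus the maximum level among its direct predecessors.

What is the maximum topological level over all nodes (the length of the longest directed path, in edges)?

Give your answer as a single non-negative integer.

Answer: 3

Derivation:
Op 1: add_edge(A, G). Edges now: 1
Op 2: add_edge(H, D). Edges now: 2
Op 3: add_edge(E, C). Edges now: 3
Op 4: add_edge(G, E). Edges now: 4
Op 5: add_edge(A, C). Edges now: 5
Op 6: add_edge(F, E). Edges now: 6
Op 7: add_edge(D, C). Edges now: 7
Op 8: add_edge(B, C). Edges now: 8
Compute levels (Kahn BFS):
  sources (in-degree 0): A, B, F, H
  process A: level=0
    A->C: in-degree(C)=3, level(C)>=1
    A->G: in-degree(G)=0, level(G)=1, enqueue
  process B: level=0
    B->C: in-degree(C)=2, level(C)>=1
  process F: level=0
    F->E: in-degree(E)=1, level(E)>=1
  process H: level=0
    H->D: in-degree(D)=0, level(D)=1, enqueue
  process G: level=1
    G->E: in-degree(E)=0, level(E)=2, enqueue
  process D: level=1
    D->C: in-degree(C)=1, level(C)>=2
  process E: level=2
    E->C: in-degree(C)=0, level(C)=3, enqueue
  process C: level=3
All levels: A:0, B:0, C:3, D:1, E:2, F:0, G:1, H:0
max level = 3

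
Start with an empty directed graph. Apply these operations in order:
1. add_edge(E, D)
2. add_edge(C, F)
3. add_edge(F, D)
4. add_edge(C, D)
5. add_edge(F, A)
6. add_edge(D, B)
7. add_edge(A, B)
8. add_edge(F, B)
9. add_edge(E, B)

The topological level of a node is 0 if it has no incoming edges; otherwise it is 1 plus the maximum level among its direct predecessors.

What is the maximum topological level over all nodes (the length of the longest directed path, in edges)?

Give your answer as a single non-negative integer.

Answer: 3

Derivation:
Op 1: add_edge(E, D). Edges now: 1
Op 2: add_edge(C, F). Edges now: 2
Op 3: add_edge(F, D). Edges now: 3
Op 4: add_edge(C, D). Edges now: 4
Op 5: add_edge(F, A). Edges now: 5
Op 6: add_edge(D, B). Edges now: 6
Op 7: add_edge(A, B). Edges now: 7
Op 8: add_edge(F, B). Edges now: 8
Op 9: add_edge(E, B). Edges now: 9
Compute levels (Kahn BFS):
  sources (in-degree 0): C, E
  process C: level=0
    C->D: in-degree(D)=2, level(D)>=1
    C->F: in-degree(F)=0, level(F)=1, enqueue
  process E: level=0
    E->B: in-degree(B)=3, level(B)>=1
    E->D: in-degree(D)=1, level(D)>=1
  process F: level=1
    F->A: in-degree(A)=0, level(A)=2, enqueue
    F->B: in-degree(B)=2, level(B)>=2
    F->D: in-degree(D)=0, level(D)=2, enqueue
  process A: level=2
    A->B: in-degree(B)=1, level(B)>=3
  process D: level=2
    D->B: in-degree(B)=0, level(B)=3, enqueue
  process B: level=3
All levels: A:2, B:3, C:0, D:2, E:0, F:1
max level = 3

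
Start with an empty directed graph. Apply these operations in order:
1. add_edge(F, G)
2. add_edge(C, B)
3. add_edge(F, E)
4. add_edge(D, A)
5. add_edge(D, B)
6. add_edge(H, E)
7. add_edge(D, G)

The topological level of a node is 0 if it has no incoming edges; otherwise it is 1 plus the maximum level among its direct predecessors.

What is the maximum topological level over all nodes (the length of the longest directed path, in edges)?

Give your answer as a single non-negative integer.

Answer: 1

Derivation:
Op 1: add_edge(F, G). Edges now: 1
Op 2: add_edge(C, B). Edges now: 2
Op 3: add_edge(F, E). Edges now: 3
Op 4: add_edge(D, A). Edges now: 4
Op 5: add_edge(D, B). Edges now: 5
Op 6: add_edge(H, E). Edges now: 6
Op 7: add_edge(D, G). Edges now: 7
Compute levels (Kahn BFS):
  sources (in-degree 0): C, D, F, H
  process C: level=0
    C->B: in-degree(B)=1, level(B)>=1
  process D: level=0
    D->A: in-degree(A)=0, level(A)=1, enqueue
    D->B: in-degree(B)=0, level(B)=1, enqueue
    D->G: in-degree(G)=1, level(G)>=1
  process F: level=0
    F->E: in-degree(E)=1, level(E)>=1
    F->G: in-degree(G)=0, level(G)=1, enqueue
  process H: level=0
    H->E: in-degree(E)=0, level(E)=1, enqueue
  process A: level=1
  process B: level=1
  process G: level=1
  process E: level=1
All levels: A:1, B:1, C:0, D:0, E:1, F:0, G:1, H:0
max level = 1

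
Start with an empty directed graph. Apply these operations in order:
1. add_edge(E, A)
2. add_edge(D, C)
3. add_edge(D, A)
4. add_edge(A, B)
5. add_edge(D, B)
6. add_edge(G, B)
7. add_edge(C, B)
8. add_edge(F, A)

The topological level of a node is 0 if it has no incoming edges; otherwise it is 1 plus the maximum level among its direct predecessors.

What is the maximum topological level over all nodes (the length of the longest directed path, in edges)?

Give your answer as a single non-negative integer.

Answer: 2

Derivation:
Op 1: add_edge(E, A). Edges now: 1
Op 2: add_edge(D, C). Edges now: 2
Op 3: add_edge(D, A). Edges now: 3
Op 4: add_edge(A, B). Edges now: 4
Op 5: add_edge(D, B). Edges now: 5
Op 6: add_edge(G, B). Edges now: 6
Op 7: add_edge(C, B). Edges now: 7
Op 8: add_edge(F, A). Edges now: 8
Compute levels (Kahn BFS):
  sources (in-degree 0): D, E, F, G
  process D: level=0
    D->A: in-degree(A)=2, level(A)>=1
    D->B: in-degree(B)=3, level(B)>=1
    D->C: in-degree(C)=0, level(C)=1, enqueue
  process E: level=0
    E->A: in-degree(A)=1, level(A)>=1
  process F: level=0
    F->A: in-degree(A)=0, level(A)=1, enqueue
  process G: level=0
    G->B: in-degree(B)=2, level(B)>=1
  process C: level=1
    C->B: in-degree(B)=1, level(B)>=2
  process A: level=1
    A->B: in-degree(B)=0, level(B)=2, enqueue
  process B: level=2
All levels: A:1, B:2, C:1, D:0, E:0, F:0, G:0
max level = 2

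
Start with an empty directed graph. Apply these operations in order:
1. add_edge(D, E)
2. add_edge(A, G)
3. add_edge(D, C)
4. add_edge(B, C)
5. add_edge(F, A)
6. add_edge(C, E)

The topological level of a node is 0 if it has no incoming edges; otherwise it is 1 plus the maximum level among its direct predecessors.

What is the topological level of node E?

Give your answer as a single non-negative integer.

Answer: 2

Derivation:
Op 1: add_edge(D, E). Edges now: 1
Op 2: add_edge(A, G). Edges now: 2
Op 3: add_edge(D, C). Edges now: 3
Op 4: add_edge(B, C). Edges now: 4
Op 5: add_edge(F, A). Edges now: 5
Op 6: add_edge(C, E). Edges now: 6
Compute levels (Kahn BFS):
  sources (in-degree 0): B, D, F
  process B: level=0
    B->C: in-degree(C)=1, level(C)>=1
  process D: level=0
    D->C: in-degree(C)=0, level(C)=1, enqueue
    D->E: in-degree(E)=1, level(E)>=1
  process F: level=0
    F->A: in-degree(A)=0, level(A)=1, enqueue
  process C: level=1
    C->E: in-degree(E)=0, level(E)=2, enqueue
  process A: level=1
    A->G: in-degree(G)=0, level(G)=2, enqueue
  process E: level=2
  process G: level=2
All levels: A:1, B:0, C:1, D:0, E:2, F:0, G:2
level(E) = 2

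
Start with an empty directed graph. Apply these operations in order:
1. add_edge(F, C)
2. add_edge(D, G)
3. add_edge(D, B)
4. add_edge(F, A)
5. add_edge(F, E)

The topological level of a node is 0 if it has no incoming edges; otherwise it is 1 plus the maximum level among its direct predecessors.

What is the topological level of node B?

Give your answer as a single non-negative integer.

Op 1: add_edge(F, C). Edges now: 1
Op 2: add_edge(D, G). Edges now: 2
Op 3: add_edge(D, B). Edges now: 3
Op 4: add_edge(F, A). Edges now: 4
Op 5: add_edge(F, E). Edges now: 5
Compute levels (Kahn BFS):
  sources (in-degree 0): D, F
  process D: level=0
    D->B: in-degree(B)=0, level(B)=1, enqueue
    D->G: in-degree(G)=0, level(G)=1, enqueue
  process F: level=0
    F->A: in-degree(A)=0, level(A)=1, enqueue
    F->C: in-degree(C)=0, level(C)=1, enqueue
    F->E: in-degree(E)=0, level(E)=1, enqueue
  process B: level=1
  process G: level=1
  process A: level=1
  process C: level=1
  process E: level=1
All levels: A:1, B:1, C:1, D:0, E:1, F:0, G:1
level(B) = 1

Answer: 1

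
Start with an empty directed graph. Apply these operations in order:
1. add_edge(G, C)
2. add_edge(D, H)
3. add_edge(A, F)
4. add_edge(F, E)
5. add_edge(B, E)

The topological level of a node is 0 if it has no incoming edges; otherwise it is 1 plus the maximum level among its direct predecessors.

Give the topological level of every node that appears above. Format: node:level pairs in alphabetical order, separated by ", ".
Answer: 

Op 1: add_edge(G, C). Edges now: 1
Op 2: add_edge(D, H). Edges now: 2
Op 3: add_edge(A, F). Edges now: 3
Op 4: add_edge(F, E). Edges now: 4
Op 5: add_edge(B, E). Edges now: 5
Compute levels (Kahn BFS):
  sources (in-degree 0): A, B, D, G
  process A: level=0
    A->F: in-degree(F)=0, level(F)=1, enqueue
  process B: level=0
    B->E: in-degree(E)=1, level(E)>=1
  process D: level=0
    D->H: in-degree(H)=0, level(H)=1, enqueue
  process G: level=0
    G->C: in-degree(C)=0, level(C)=1, enqueue
  process F: level=1
    F->E: in-degree(E)=0, level(E)=2, enqueue
  process H: level=1
  process C: level=1
  process E: level=2
All levels: A:0, B:0, C:1, D:0, E:2, F:1, G:0, H:1

Answer: A:0, B:0, C:1, D:0, E:2, F:1, G:0, H:1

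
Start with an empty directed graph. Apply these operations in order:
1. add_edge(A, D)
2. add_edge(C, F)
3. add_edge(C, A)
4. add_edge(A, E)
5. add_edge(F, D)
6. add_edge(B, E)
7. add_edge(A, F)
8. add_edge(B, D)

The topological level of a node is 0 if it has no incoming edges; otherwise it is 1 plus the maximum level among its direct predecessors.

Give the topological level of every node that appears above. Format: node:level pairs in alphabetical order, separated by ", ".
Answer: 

Answer: A:1, B:0, C:0, D:3, E:2, F:2

Derivation:
Op 1: add_edge(A, D). Edges now: 1
Op 2: add_edge(C, F). Edges now: 2
Op 3: add_edge(C, A). Edges now: 3
Op 4: add_edge(A, E). Edges now: 4
Op 5: add_edge(F, D). Edges now: 5
Op 6: add_edge(B, E). Edges now: 6
Op 7: add_edge(A, F). Edges now: 7
Op 8: add_edge(B, D). Edges now: 8
Compute levels (Kahn BFS):
  sources (in-degree 0): B, C
  process B: level=0
    B->D: in-degree(D)=2, level(D)>=1
    B->E: in-degree(E)=1, level(E)>=1
  process C: level=0
    C->A: in-degree(A)=0, level(A)=1, enqueue
    C->F: in-degree(F)=1, level(F)>=1
  process A: level=1
    A->D: in-degree(D)=1, level(D)>=2
    A->E: in-degree(E)=0, level(E)=2, enqueue
    A->F: in-degree(F)=0, level(F)=2, enqueue
  process E: level=2
  process F: level=2
    F->D: in-degree(D)=0, level(D)=3, enqueue
  process D: level=3
All levels: A:1, B:0, C:0, D:3, E:2, F:2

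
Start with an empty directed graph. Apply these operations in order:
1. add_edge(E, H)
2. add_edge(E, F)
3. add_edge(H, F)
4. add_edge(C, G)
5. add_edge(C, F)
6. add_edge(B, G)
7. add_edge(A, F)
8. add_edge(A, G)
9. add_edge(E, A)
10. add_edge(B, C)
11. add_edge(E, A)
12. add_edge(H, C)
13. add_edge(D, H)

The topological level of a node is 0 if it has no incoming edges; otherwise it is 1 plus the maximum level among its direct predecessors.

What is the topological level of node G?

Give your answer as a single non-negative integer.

Op 1: add_edge(E, H). Edges now: 1
Op 2: add_edge(E, F). Edges now: 2
Op 3: add_edge(H, F). Edges now: 3
Op 4: add_edge(C, G). Edges now: 4
Op 5: add_edge(C, F). Edges now: 5
Op 6: add_edge(B, G). Edges now: 6
Op 7: add_edge(A, F). Edges now: 7
Op 8: add_edge(A, G). Edges now: 8
Op 9: add_edge(E, A). Edges now: 9
Op 10: add_edge(B, C). Edges now: 10
Op 11: add_edge(E, A) (duplicate, no change). Edges now: 10
Op 12: add_edge(H, C). Edges now: 11
Op 13: add_edge(D, H). Edges now: 12
Compute levels (Kahn BFS):
  sources (in-degree 0): B, D, E
  process B: level=0
    B->C: in-degree(C)=1, level(C)>=1
    B->G: in-degree(G)=2, level(G)>=1
  process D: level=0
    D->H: in-degree(H)=1, level(H)>=1
  process E: level=0
    E->A: in-degree(A)=0, level(A)=1, enqueue
    E->F: in-degree(F)=3, level(F)>=1
    E->H: in-degree(H)=0, level(H)=1, enqueue
  process A: level=1
    A->F: in-degree(F)=2, level(F)>=2
    A->G: in-degree(G)=1, level(G)>=2
  process H: level=1
    H->C: in-degree(C)=0, level(C)=2, enqueue
    H->F: in-degree(F)=1, level(F)>=2
  process C: level=2
    C->F: in-degree(F)=0, level(F)=3, enqueue
    C->G: in-degree(G)=0, level(G)=3, enqueue
  process F: level=3
  process G: level=3
All levels: A:1, B:0, C:2, D:0, E:0, F:3, G:3, H:1
level(G) = 3

Answer: 3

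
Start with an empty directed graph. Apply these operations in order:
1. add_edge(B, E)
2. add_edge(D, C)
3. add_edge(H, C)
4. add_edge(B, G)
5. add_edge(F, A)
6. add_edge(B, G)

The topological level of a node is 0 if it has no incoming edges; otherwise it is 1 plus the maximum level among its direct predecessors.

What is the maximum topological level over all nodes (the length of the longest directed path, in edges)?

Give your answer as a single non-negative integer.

Answer: 1

Derivation:
Op 1: add_edge(B, E). Edges now: 1
Op 2: add_edge(D, C). Edges now: 2
Op 3: add_edge(H, C). Edges now: 3
Op 4: add_edge(B, G). Edges now: 4
Op 5: add_edge(F, A). Edges now: 5
Op 6: add_edge(B, G) (duplicate, no change). Edges now: 5
Compute levels (Kahn BFS):
  sources (in-degree 0): B, D, F, H
  process B: level=0
    B->E: in-degree(E)=0, level(E)=1, enqueue
    B->G: in-degree(G)=0, level(G)=1, enqueue
  process D: level=0
    D->C: in-degree(C)=1, level(C)>=1
  process F: level=0
    F->A: in-degree(A)=0, level(A)=1, enqueue
  process H: level=0
    H->C: in-degree(C)=0, level(C)=1, enqueue
  process E: level=1
  process G: level=1
  process A: level=1
  process C: level=1
All levels: A:1, B:0, C:1, D:0, E:1, F:0, G:1, H:0
max level = 1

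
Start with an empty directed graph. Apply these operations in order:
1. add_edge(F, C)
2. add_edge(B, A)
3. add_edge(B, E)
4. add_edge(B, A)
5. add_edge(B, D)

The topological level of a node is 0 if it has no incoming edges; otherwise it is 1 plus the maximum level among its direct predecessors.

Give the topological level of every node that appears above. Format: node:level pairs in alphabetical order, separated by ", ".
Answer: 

Answer: A:1, B:0, C:1, D:1, E:1, F:0

Derivation:
Op 1: add_edge(F, C). Edges now: 1
Op 2: add_edge(B, A). Edges now: 2
Op 3: add_edge(B, E). Edges now: 3
Op 4: add_edge(B, A) (duplicate, no change). Edges now: 3
Op 5: add_edge(B, D). Edges now: 4
Compute levels (Kahn BFS):
  sources (in-degree 0): B, F
  process B: level=0
    B->A: in-degree(A)=0, level(A)=1, enqueue
    B->D: in-degree(D)=0, level(D)=1, enqueue
    B->E: in-degree(E)=0, level(E)=1, enqueue
  process F: level=0
    F->C: in-degree(C)=0, level(C)=1, enqueue
  process A: level=1
  process D: level=1
  process E: level=1
  process C: level=1
All levels: A:1, B:0, C:1, D:1, E:1, F:0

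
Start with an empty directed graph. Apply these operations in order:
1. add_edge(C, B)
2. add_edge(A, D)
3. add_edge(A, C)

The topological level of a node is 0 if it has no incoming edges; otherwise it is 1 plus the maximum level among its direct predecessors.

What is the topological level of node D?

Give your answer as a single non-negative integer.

Answer: 1

Derivation:
Op 1: add_edge(C, B). Edges now: 1
Op 2: add_edge(A, D). Edges now: 2
Op 3: add_edge(A, C). Edges now: 3
Compute levels (Kahn BFS):
  sources (in-degree 0): A
  process A: level=0
    A->C: in-degree(C)=0, level(C)=1, enqueue
    A->D: in-degree(D)=0, level(D)=1, enqueue
  process C: level=1
    C->B: in-degree(B)=0, level(B)=2, enqueue
  process D: level=1
  process B: level=2
All levels: A:0, B:2, C:1, D:1
level(D) = 1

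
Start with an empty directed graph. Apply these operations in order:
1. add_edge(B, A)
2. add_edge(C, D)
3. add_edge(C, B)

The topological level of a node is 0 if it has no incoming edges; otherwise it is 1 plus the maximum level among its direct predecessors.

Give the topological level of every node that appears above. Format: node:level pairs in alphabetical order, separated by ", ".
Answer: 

Op 1: add_edge(B, A). Edges now: 1
Op 2: add_edge(C, D). Edges now: 2
Op 3: add_edge(C, B). Edges now: 3
Compute levels (Kahn BFS):
  sources (in-degree 0): C
  process C: level=0
    C->B: in-degree(B)=0, level(B)=1, enqueue
    C->D: in-degree(D)=0, level(D)=1, enqueue
  process B: level=1
    B->A: in-degree(A)=0, level(A)=2, enqueue
  process D: level=1
  process A: level=2
All levels: A:2, B:1, C:0, D:1

Answer: A:2, B:1, C:0, D:1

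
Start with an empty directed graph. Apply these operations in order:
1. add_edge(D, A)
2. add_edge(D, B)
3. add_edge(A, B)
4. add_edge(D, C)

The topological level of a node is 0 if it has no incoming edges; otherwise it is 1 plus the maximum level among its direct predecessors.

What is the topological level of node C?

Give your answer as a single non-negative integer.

Op 1: add_edge(D, A). Edges now: 1
Op 2: add_edge(D, B). Edges now: 2
Op 3: add_edge(A, B). Edges now: 3
Op 4: add_edge(D, C). Edges now: 4
Compute levels (Kahn BFS):
  sources (in-degree 0): D
  process D: level=0
    D->A: in-degree(A)=0, level(A)=1, enqueue
    D->B: in-degree(B)=1, level(B)>=1
    D->C: in-degree(C)=0, level(C)=1, enqueue
  process A: level=1
    A->B: in-degree(B)=0, level(B)=2, enqueue
  process C: level=1
  process B: level=2
All levels: A:1, B:2, C:1, D:0
level(C) = 1

Answer: 1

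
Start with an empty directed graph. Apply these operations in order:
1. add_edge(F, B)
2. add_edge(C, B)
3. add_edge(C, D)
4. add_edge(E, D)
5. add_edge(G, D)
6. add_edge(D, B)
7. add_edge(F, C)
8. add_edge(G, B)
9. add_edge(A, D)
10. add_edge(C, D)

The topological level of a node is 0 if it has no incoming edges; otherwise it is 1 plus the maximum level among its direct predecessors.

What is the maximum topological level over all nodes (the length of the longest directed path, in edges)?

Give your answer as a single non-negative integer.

Answer: 3

Derivation:
Op 1: add_edge(F, B). Edges now: 1
Op 2: add_edge(C, B). Edges now: 2
Op 3: add_edge(C, D). Edges now: 3
Op 4: add_edge(E, D). Edges now: 4
Op 5: add_edge(G, D). Edges now: 5
Op 6: add_edge(D, B). Edges now: 6
Op 7: add_edge(F, C). Edges now: 7
Op 8: add_edge(G, B). Edges now: 8
Op 9: add_edge(A, D). Edges now: 9
Op 10: add_edge(C, D) (duplicate, no change). Edges now: 9
Compute levels (Kahn BFS):
  sources (in-degree 0): A, E, F, G
  process A: level=0
    A->D: in-degree(D)=3, level(D)>=1
  process E: level=0
    E->D: in-degree(D)=2, level(D)>=1
  process F: level=0
    F->B: in-degree(B)=3, level(B)>=1
    F->C: in-degree(C)=0, level(C)=1, enqueue
  process G: level=0
    G->B: in-degree(B)=2, level(B)>=1
    G->D: in-degree(D)=1, level(D)>=1
  process C: level=1
    C->B: in-degree(B)=1, level(B)>=2
    C->D: in-degree(D)=0, level(D)=2, enqueue
  process D: level=2
    D->B: in-degree(B)=0, level(B)=3, enqueue
  process B: level=3
All levels: A:0, B:3, C:1, D:2, E:0, F:0, G:0
max level = 3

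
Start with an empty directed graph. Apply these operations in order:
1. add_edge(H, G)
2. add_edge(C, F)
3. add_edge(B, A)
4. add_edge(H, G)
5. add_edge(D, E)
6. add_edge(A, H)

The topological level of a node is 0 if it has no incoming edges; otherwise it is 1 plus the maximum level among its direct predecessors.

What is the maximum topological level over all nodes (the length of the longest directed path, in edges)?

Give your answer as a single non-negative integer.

Answer: 3

Derivation:
Op 1: add_edge(H, G). Edges now: 1
Op 2: add_edge(C, F). Edges now: 2
Op 3: add_edge(B, A). Edges now: 3
Op 4: add_edge(H, G) (duplicate, no change). Edges now: 3
Op 5: add_edge(D, E). Edges now: 4
Op 6: add_edge(A, H). Edges now: 5
Compute levels (Kahn BFS):
  sources (in-degree 0): B, C, D
  process B: level=0
    B->A: in-degree(A)=0, level(A)=1, enqueue
  process C: level=0
    C->F: in-degree(F)=0, level(F)=1, enqueue
  process D: level=0
    D->E: in-degree(E)=0, level(E)=1, enqueue
  process A: level=1
    A->H: in-degree(H)=0, level(H)=2, enqueue
  process F: level=1
  process E: level=1
  process H: level=2
    H->G: in-degree(G)=0, level(G)=3, enqueue
  process G: level=3
All levels: A:1, B:0, C:0, D:0, E:1, F:1, G:3, H:2
max level = 3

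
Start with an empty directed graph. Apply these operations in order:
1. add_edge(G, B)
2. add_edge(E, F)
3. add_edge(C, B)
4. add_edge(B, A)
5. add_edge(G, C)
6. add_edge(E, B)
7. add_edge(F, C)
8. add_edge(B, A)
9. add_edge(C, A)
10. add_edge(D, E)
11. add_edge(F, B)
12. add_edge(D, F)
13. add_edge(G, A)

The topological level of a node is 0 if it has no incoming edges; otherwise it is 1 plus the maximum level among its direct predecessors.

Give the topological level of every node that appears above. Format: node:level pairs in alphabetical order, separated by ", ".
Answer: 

Answer: A:5, B:4, C:3, D:0, E:1, F:2, G:0

Derivation:
Op 1: add_edge(G, B). Edges now: 1
Op 2: add_edge(E, F). Edges now: 2
Op 3: add_edge(C, B). Edges now: 3
Op 4: add_edge(B, A). Edges now: 4
Op 5: add_edge(G, C). Edges now: 5
Op 6: add_edge(E, B). Edges now: 6
Op 7: add_edge(F, C). Edges now: 7
Op 8: add_edge(B, A) (duplicate, no change). Edges now: 7
Op 9: add_edge(C, A). Edges now: 8
Op 10: add_edge(D, E). Edges now: 9
Op 11: add_edge(F, B). Edges now: 10
Op 12: add_edge(D, F). Edges now: 11
Op 13: add_edge(G, A). Edges now: 12
Compute levels (Kahn BFS):
  sources (in-degree 0): D, G
  process D: level=0
    D->E: in-degree(E)=0, level(E)=1, enqueue
    D->F: in-degree(F)=1, level(F)>=1
  process G: level=0
    G->A: in-degree(A)=2, level(A)>=1
    G->B: in-degree(B)=3, level(B)>=1
    G->C: in-degree(C)=1, level(C)>=1
  process E: level=1
    E->B: in-degree(B)=2, level(B)>=2
    E->F: in-degree(F)=0, level(F)=2, enqueue
  process F: level=2
    F->B: in-degree(B)=1, level(B)>=3
    F->C: in-degree(C)=0, level(C)=3, enqueue
  process C: level=3
    C->A: in-degree(A)=1, level(A)>=4
    C->B: in-degree(B)=0, level(B)=4, enqueue
  process B: level=4
    B->A: in-degree(A)=0, level(A)=5, enqueue
  process A: level=5
All levels: A:5, B:4, C:3, D:0, E:1, F:2, G:0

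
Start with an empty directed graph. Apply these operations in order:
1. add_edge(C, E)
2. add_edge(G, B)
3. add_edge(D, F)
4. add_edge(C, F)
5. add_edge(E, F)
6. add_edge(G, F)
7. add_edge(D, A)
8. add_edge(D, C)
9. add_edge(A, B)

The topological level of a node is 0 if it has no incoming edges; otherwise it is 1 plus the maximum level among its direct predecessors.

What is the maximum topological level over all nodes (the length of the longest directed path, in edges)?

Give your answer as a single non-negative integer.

Op 1: add_edge(C, E). Edges now: 1
Op 2: add_edge(G, B). Edges now: 2
Op 3: add_edge(D, F). Edges now: 3
Op 4: add_edge(C, F). Edges now: 4
Op 5: add_edge(E, F). Edges now: 5
Op 6: add_edge(G, F). Edges now: 6
Op 7: add_edge(D, A). Edges now: 7
Op 8: add_edge(D, C). Edges now: 8
Op 9: add_edge(A, B). Edges now: 9
Compute levels (Kahn BFS):
  sources (in-degree 0): D, G
  process D: level=0
    D->A: in-degree(A)=0, level(A)=1, enqueue
    D->C: in-degree(C)=0, level(C)=1, enqueue
    D->F: in-degree(F)=3, level(F)>=1
  process G: level=0
    G->B: in-degree(B)=1, level(B)>=1
    G->F: in-degree(F)=2, level(F)>=1
  process A: level=1
    A->B: in-degree(B)=0, level(B)=2, enqueue
  process C: level=1
    C->E: in-degree(E)=0, level(E)=2, enqueue
    C->F: in-degree(F)=1, level(F)>=2
  process B: level=2
  process E: level=2
    E->F: in-degree(F)=0, level(F)=3, enqueue
  process F: level=3
All levels: A:1, B:2, C:1, D:0, E:2, F:3, G:0
max level = 3

Answer: 3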